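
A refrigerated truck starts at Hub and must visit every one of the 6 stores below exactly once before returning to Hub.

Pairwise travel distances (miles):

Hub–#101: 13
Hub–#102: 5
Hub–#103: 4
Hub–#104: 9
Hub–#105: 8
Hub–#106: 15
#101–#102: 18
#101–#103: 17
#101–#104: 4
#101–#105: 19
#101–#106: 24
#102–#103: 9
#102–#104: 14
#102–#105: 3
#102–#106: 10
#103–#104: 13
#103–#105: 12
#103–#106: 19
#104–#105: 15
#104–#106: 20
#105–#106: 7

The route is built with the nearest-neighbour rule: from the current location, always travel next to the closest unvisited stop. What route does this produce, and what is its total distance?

Nearest-neighbour total = 60 miles; route Hub → #103 → #102 → #105 → #106 → #104 → #101 → Hub.

From Hub: distances to unvisited — #103=4, #102=5, #105=8, #104=9, #101=13, #106=15. Nearest is #103 (4).
From #103: distances to unvisited — #102=9, #105=12, #104=13, #101=17, #106=19. Nearest is #102 (9).
From #102: distances to unvisited — #105=3, #106=10, #104=14, #101=18. Nearest is #105 (3).
From #105: distances to unvisited — #106=7, #104=15, #101=19. Nearest is #106 (7).
From #106: distances to unvisited — #104=20, #101=24. Nearest is #104 (20).
From #104: distances to unvisited — #101=4. Nearest is #101 (4).
Return #101→Hub: 13.
Total = 4 + 9 + 3 + 7 + 20 + 4 + 13 = 60.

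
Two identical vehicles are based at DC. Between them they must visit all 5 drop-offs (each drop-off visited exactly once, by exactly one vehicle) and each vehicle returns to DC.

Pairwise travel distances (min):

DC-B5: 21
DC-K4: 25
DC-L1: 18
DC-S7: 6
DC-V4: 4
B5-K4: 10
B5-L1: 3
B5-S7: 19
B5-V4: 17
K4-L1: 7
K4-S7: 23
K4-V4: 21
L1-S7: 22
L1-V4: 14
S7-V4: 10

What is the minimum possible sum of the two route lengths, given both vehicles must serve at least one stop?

Try each way of splitting the stops between the two vehicles (each non-empty) and, for each split, find the best tour for each vehicle:
  {B5} + {K4, L1, S7, V4}: 42 + 54 = 96
  {K4} + {B5, L1, S7, V4}: 50 + 46 = 96
  {B5, K4} + {L1, S7, V4}: 56 + 46 = 102
  {L1} + {B5, K4, S7, V4}: 36 + 60 = 96
  {B5, L1} + {K4, S7, V4}: 42 + 54 = 96
  {K4, L1} + {B5, S7, V4}: 50 + 46 = 96
  … (15 splits in total)
  {S7} + {B5, K4, L1, V4}: 12 + 56 = 68  ← best
Best: vehicle 1 DC → S7 → DC = 12; vehicle 2 DC → B5 → K4 → L1 → V4 → DC = 56; combined 68.

Minimum combined distance: 68 min.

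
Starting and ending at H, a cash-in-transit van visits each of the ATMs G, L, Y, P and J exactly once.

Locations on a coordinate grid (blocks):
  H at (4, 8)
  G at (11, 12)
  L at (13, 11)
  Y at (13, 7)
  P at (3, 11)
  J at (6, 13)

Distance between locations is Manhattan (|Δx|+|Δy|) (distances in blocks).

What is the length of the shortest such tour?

With 5 stops there are 5!/2 = 60 distinct round trips (a route and its reverse cost the same).
H → G → L → Y → P → J → H: 11+3+4+14+5+7 = 44
H → G → L → Y → J → P → H: 11+3+4+13+5+4 = 40
H → G → L → P → Y → J → H: 11+3+10+14+13+7 = 58
H → G → L → P → J → Y → H: 11+3+10+5+13+10 = 52
H → G → L → J → Y → P → H: 11+3+9+13+14+4 = 54
H → G → L → J → P → Y → H: 11+3+9+5+14+10 = 52
H → G → Y → L → P → J → H: 11+7+4+10+5+7 = 44
H → G → Y → L → J → P → H: 11+7+4+9+5+4 = 40
H → G → Y → P → L → J → H: 11+7+14+10+9+7 = 58
H → G → Y → P → J → L → H: 11+7+14+5+9+12 = 58
H → G → Y → J → L → P → H: 11+7+13+9+10+4 = 54
H → G → Y → J → P → L → H: 11+7+13+5+10+12 = 58
H → G → P → L → Y → J → H: 11+9+10+4+13+7 = 54
H → G → P → L → J → Y → H: 11+9+10+9+13+10 = 62
… (46 more)
H → Y → L → G → J → P → H: 10+4+3+6+5+4 = 32  ← best
The minimum is 32.
One optimal route: H → Y → L → G → J → P → H (or its reverse).

Shortest round trip = 32 blocks.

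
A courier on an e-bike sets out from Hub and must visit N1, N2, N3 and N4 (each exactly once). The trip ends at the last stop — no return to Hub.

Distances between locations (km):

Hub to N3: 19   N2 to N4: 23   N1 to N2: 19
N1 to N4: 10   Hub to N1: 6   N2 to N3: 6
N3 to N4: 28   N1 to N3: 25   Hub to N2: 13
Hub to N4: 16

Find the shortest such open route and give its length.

There are 4! = 24 possible orderings.
Hub → N1 → N2 → N3 → N4: 6+19+6+28 = 59
Hub → N1 → N2 → N4 → N3: 6+19+23+28 = 76
Hub → N1 → N3 → N2 → N4: 6+25+6+23 = 60
Hub → N1 → N3 → N4 → N2: 6+25+28+23 = 82
Hub → N1 → N4 → N2 → N3: 6+10+23+6 = 45
Hub → N1 → N4 → N3 → N2: 6+10+28+6 = 50
Hub → N2 → N1 → N3 → N4: 13+19+25+28 = 85
Hub → N2 → N1 → N4 → N3: 13+19+10+28 = 70
Hub → N2 → N3 → N1 → N4: 13+6+25+10 = 54
Hub → N2 → N3 → N4 → N1: 13+6+28+10 = 57
Hub → N2 → N4 → N1 → N3: 13+23+10+25 = 71
Hub → N2 → N4 → N3 → N1: 13+23+28+25 = 89
Hub → N3 → N1 → N2 → N4: 19+25+19+23 = 86
Hub → N3 → N1 → N4 → N2: 19+25+10+23 = 77
… (10 more)
The minimum is 45.
One shortest path: Hub → N1 → N4 → N2 → N3.

45 km — the minimum one-way total.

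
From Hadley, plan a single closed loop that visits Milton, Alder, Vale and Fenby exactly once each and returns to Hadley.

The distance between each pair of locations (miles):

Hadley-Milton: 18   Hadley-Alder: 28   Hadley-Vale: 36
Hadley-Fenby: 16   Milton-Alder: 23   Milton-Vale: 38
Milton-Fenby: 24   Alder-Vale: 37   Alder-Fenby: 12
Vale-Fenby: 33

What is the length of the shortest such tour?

Shortest round trip = 121 miles.

With 4 stops there are 4!/2 = 12 distinct round trips (a route and its reverse cost the same).
Hadley→Milton→Alder→Vale→Fenby→Hadley: 18+23+37+33+16 = 127
Hadley→Milton→Alder→Fenby→Vale→Hadley: 18+23+12+33+36 = 122
Hadley→Milton→Vale→Alder→Fenby→Hadley: 18+38+37+12+16 = 121
Hadley→Milton→Vale→Fenby→Alder→Hadley: 18+38+33+12+28 = 129
Hadley→Milton→Fenby→Alder→Vale→Hadley: 18+24+12+37+36 = 127
Hadley→Milton→Fenby→Vale→Alder→Hadley: 18+24+33+37+28 = 140
Hadley→Alder→Milton→Vale→Fenby→Hadley: 28+23+38+33+16 = 138
Hadley→Alder→Milton→Fenby→Vale→Hadley: 28+23+24+33+36 = 144
Hadley→Alder→Vale→Milton→Fenby→Hadley: 28+37+38+24+16 = 143
Hadley→Alder→Fenby→Milton→Vale→Hadley: 28+12+24+38+36 = 138
Hadley→Vale→Milton→Alder→Fenby→Hadley: 36+38+23+12+16 = 125
Hadley→Vale→Alder→Milton→Fenby→Hadley: 36+37+23+24+16 = 136
The minimum is 121.
One optimal route: Hadley → Milton → Vale → Alder → Fenby → Hadley (or its reverse).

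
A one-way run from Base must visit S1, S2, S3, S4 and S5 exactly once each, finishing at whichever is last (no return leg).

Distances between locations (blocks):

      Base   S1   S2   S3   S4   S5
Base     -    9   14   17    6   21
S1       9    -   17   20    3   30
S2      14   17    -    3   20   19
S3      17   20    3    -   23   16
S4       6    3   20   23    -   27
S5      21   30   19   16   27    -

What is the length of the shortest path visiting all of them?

There are 5! = 120 possible orderings.
Base→S1→S2→S3→S4→S5: 9+17+3+23+27 = 79
Base→S1→S2→S3→S5→S4: 9+17+3+16+27 = 72
Base→S1→S2→S4→S3→S5: 9+17+20+23+16 = 85
Base→S1→S2→S4→S5→S3: 9+17+20+27+16 = 89
Base→S1→S2→S5→S3→S4: 9+17+19+16+23 = 84
Base→S1→S2→S5→S4→S3: 9+17+19+27+23 = 95
Base→S1→S3→S2→S4→S5: 9+20+3+20+27 = 79
Base→S1→S3→S2→S5→S4: 9+20+3+19+27 = 78
Base→S1→S3→S4→S2→S5: 9+20+23+20+19 = 91
Base→S1→S3→S4→S5→S2: 9+20+23+27+19 = 98
Base→S1→S3→S5→S2→S4: 9+20+16+19+20 = 84
Base→S1→S3→S5→S4→S2: 9+20+16+27+20 = 92
Base→S1→S4→S2→S3→S5: 9+3+20+3+16 = 51
Base→S1→S4→S2→S5→S3: 9+3+20+19+16 = 67
… (106 more)
Base→S4→S1→S2→S3→S5: 6+3+17+3+16 = 45  ← best
The minimum is 45.
One shortest path: Base → S4 → S1 → S2 → S3 → S5.

Shortest open route: 45 blocks.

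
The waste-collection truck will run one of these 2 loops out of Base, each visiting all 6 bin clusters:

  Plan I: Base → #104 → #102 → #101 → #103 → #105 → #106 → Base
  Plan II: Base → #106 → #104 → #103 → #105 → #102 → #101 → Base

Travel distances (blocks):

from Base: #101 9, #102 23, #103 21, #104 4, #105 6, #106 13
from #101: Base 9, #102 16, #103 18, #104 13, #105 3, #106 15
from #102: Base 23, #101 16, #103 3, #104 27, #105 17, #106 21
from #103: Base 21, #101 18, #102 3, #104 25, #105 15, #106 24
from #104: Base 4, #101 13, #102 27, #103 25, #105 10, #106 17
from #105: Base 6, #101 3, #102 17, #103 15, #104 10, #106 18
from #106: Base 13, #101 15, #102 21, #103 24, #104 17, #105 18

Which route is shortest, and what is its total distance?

111 blocks — Plan I is the shortest.

Plan I: 4 + 27 + 16 + 18 + 15 + 18 + 13 = 111
Plan II: 13 + 17 + 25 + 15 + 17 + 16 + 9 = 112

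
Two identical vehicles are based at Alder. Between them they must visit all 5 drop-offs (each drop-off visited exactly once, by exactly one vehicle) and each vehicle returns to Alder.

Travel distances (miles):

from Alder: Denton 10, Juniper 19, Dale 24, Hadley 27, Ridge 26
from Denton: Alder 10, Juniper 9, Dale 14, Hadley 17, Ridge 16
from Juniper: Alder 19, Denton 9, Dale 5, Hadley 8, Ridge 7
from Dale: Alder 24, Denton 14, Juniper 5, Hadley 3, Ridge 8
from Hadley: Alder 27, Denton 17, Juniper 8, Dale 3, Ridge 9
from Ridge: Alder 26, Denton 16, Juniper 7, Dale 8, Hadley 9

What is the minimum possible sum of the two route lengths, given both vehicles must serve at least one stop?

There are 2^4 − 1 = 15 ways to divide the 5 stops into two non-empty groups. For each, the best each vehicle can do is its own shortest tour through its group:
  {Denton} + {Juniper, Dale, Hadley, Ridge}: 20 + 62 = 82
  {Juniper} + {Denton, Dale, Hadley, Ridge}: 38 + 62 = 100
  {Denton, Juniper} + {Dale, Hadley, Ridge}: 38 + 62 = 100
  {Dale} + {Denton, Juniper, Hadley, Ridge}: 48 + 62 = 110
  {Denton, Dale} + {Juniper, Hadley, Ridge}: 48 + 62 = 110
  {Juniper, Dale} + {Denton, Hadley, Ridge}: 48 + 62 = 110
  … (15 splits in total)
Best: vehicle 1 Alder → Denton → Alder = 20; vehicle 2 Alder → Juniper → Dale → Hadley → Ridge → Alder = 62; combined 82.

82 miles — the smallest possible combined total.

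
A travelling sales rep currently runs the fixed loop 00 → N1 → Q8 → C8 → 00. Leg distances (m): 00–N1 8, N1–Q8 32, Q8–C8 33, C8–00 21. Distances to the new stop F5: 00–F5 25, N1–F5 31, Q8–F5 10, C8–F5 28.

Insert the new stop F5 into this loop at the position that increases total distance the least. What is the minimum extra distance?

+5 m — insert F5 between Q8 and C8.

Insertion cost between consecutive stops i–j is d(i,F5) + d(F5,j) − d(i,j):
  between 00 and N1: 25 + 31 − 8 = 48
  between N1 and Q8: 31 + 10 − 32 = 9
  between Q8 and C8: 10 + 28 − 33 = 5
  between C8 and 00: 28 + 25 − 21 = 32
Cheapest insertion is between Q8 and C8, adding 5.
New total = 94 + 5 = 99.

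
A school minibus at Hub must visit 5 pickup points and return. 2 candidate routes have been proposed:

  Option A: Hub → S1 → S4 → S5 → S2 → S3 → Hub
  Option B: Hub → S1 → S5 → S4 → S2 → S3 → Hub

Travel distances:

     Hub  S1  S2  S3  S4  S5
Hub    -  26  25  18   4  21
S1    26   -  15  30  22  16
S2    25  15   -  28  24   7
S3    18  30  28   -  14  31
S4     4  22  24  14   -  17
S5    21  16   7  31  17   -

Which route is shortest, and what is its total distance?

Option A: 26 + 22 + 17 + 7 + 28 + 18 = 118
Option B: 26 + 16 + 17 + 24 + 28 + 18 = 129

Shortest is Option A, total 118.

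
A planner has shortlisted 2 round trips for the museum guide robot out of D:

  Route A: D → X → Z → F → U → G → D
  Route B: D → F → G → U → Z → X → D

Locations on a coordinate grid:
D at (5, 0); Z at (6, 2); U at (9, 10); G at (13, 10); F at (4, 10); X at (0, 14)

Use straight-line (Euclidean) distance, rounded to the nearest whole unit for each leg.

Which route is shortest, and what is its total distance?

Route A: 15 + 13 + 8 + 5 + 4 + 13 = 58
Route B: 10 + 9 + 4 + 9 + 13 + 15 = 60

Shortest is Route A, total 58.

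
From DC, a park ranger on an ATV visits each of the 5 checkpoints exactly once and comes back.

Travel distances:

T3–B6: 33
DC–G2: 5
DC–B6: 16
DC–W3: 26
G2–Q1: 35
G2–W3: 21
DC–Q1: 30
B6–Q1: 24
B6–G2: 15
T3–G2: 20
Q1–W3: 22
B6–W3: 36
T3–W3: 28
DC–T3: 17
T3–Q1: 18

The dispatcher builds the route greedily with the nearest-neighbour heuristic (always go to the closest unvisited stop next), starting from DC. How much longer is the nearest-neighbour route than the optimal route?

DC: G2=5, B6=16, T3=17, W3=26, Q1=30 ⇒ G2
G2: B6=15, T3=20, W3=21, Q1=35 ⇒ B6
B6: Q1=24, T3=33, W3=36 ⇒ Q1
Q1: T3=18, W3=22 ⇒ T3
T3: W3=28 ⇒ W3
NN route DC → G2 → B6 → Q1 → T3 → W3 → DC costs 116.
Optimal: DC → T3 → Q1 → W3 → G2 → B6 → DC costs 109 (by enumerating all 60 distinct tours).
Excess = 116 − 109 = 7.

7 longer than the optimal tour.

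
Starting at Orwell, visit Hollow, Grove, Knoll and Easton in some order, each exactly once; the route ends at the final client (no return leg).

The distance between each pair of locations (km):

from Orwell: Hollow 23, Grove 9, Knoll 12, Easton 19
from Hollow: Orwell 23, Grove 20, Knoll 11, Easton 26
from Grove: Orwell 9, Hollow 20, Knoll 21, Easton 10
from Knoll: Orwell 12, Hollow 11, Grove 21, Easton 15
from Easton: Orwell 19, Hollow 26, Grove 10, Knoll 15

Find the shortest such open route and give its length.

There are 4! = 24 possible orderings.
Orwell→Hollow→Grove→Knoll→Easton: 23+20+21+15 = 79
Orwell→Hollow→Grove→Easton→Knoll: 23+20+10+15 = 68
Orwell→Hollow→Knoll→Grove→Easton: 23+11+21+10 = 65
Orwell→Hollow→Knoll→Easton→Grove: 23+11+15+10 = 59
Orwell→Hollow→Easton→Grove→Knoll: 23+26+10+21 = 80
Orwell→Hollow→Easton→Knoll→Grove: 23+26+15+21 = 85
Orwell→Grove→Hollow→Knoll→Easton: 9+20+11+15 = 55
Orwell→Grove→Hollow→Easton→Knoll: 9+20+26+15 = 70
Orwell→Grove→Knoll→Hollow→Easton: 9+21+11+26 = 67
Orwell→Grove→Knoll→Easton→Hollow: 9+21+15+26 = 71
Orwell→Grove→Easton→Hollow→Knoll: 9+10+26+11 = 56
Orwell→Grove→Easton→Knoll→Hollow: 9+10+15+11 = 45
Orwell→Knoll→Hollow→Grove→Easton: 12+11+20+10 = 53
Orwell→Knoll→Hollow→Easton→Grove: 12+11+26+10 = 59
… (10 more)
The minimum is 45.
One shortest path: Orwell → Grove → Easton → Knoll → Hollow.

45 km — the minimum one-way total.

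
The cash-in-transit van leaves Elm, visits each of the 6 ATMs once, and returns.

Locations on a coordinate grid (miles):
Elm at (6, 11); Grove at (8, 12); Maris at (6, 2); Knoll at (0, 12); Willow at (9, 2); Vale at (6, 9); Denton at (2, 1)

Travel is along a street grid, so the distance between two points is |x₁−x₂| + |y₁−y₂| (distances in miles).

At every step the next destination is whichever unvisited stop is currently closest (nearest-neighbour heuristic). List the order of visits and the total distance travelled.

Nearest-neighbour total = 48 miles; route Elm → Vale → Grove → Knoll → Denton → Maris → Willow → Elm.

At Elm the remaining stops are Vale 2, Grove 3, Knoll 7, Maris 9, Willow 12, Denton 14; go to Vale.
At Vale the remaining stops are Grove 5, Maris 7, Knoll 9, Willow 10, Denton 12; go to Grove.
At Grove the remaining stops are Knoll 8, Willow 11, Maris 12, Denton 17; go to Knoll.
At Knoll the remaining stops are Denton 13, Maris 16, Willow 19; go to Denton.
At Denton the remaining stops are Maris 5, Willow 8; go to Maris.
At Maris the remaining stops are Willow 3; go to Willow.
Return Willow→Elm: 12.
Total = 2 + 5 + 8 + 13 + 5 + 3 + 12 = 48.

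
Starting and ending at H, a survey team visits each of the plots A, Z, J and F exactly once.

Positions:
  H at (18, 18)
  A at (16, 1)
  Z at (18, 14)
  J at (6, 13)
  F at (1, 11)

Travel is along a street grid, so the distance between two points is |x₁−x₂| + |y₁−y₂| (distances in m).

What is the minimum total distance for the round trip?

H - A - Z - J - F - H: 19+15+13+7+24 = 78
H - A - Z - F - J - H: 19+15+20+7+17 = 78
H - A - J - Z - F - H: 19+22+13+20+24 = 98
H - A - J - F - Z - H: 19+22+7+20+4 = 72
H - A - F - Z - J - H: 19+25+20+13+17 = 94
H - A - F - J - Z - H: 19+25+7+13+4 = 68
H - Z - A - J - F - H: 4+15+22+7+24 = 72
H - Z - A - F - J - H: 4+15+25+7+17 = 68
H - Z - J - A - F - H: 4+13+22+25+24 = 88
H - Z - F - A - J - H: 4+20+25+22+17 = 88
H - J - A - Z - F - H: 17+22+15+20+24 = 98
H - J - Z - A - F - H: 17+13+15+25+24 = 94
The minimum is 68.
One optimal route: H → A → F → J → Z → H (or its reverse).

Shortest round trip = 68 m.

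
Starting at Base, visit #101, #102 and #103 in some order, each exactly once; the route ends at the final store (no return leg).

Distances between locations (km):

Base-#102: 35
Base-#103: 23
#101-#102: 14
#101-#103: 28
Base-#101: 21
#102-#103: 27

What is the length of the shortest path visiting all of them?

There are 3! = 6 possible orderings.
Base→#101→#102→#103: 21+14+27 = 62
Base→#101→#103→#102: 21+28+27 = 76
Base→#102→#101→#103: 35+14+28 = 77
Base→#102→#103→#101: 35+27+28 = 90
Base→#103→#101→#102: 23+28+14 = 65
Base→#103→#102→#101: 23+27+14 = 64
The minimum is 62.
One shortest path: Base → #101 → #102 → #103.

Minimum one-way distance = 62 km.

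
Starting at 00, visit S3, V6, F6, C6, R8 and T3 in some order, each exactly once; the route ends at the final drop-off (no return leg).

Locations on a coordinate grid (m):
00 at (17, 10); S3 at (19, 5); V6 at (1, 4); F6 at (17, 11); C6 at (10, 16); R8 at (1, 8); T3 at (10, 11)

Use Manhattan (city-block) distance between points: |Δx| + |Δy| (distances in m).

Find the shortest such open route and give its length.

There are 6! = 720 possible orderings.
00→S3→V6→F6→C6→R8→T3: 7+19+23+12+17+12 = 90
00→S3→V6→F6→C6→T3→R8: 7+19+23+12+5+12 = 78
00→S3→V6→F6→R8→C6→T3: 7+19+23+19+17+5 = 90
00→S3→V6→F6→R8→T3→C6: 7+19+23+19+12+5 = 85
00→S3→V6→F6→T3→C6→R8: 7+19+23+7+5+17 = 78
00→S3→V6→F6→T3→R8→C6: 7+19+23+7+12+17 = 85
00→S3→V6→C6→F6→R8→T3: 7+19+21+12+19+12 = 90
00→S3→V6→C6→F6→T3→R8: 7+19+21+12+7+12 = 78
… (712 more)
00→S3→F6→C6→T3→R8→V6: 7+8+12+5+12+4 = 48  ← best
The minimum is 48.
One shortest path: 00 → S3 → F6 → C6 → T3 → R8 → V6.

Minimum one-way distance = 48 m.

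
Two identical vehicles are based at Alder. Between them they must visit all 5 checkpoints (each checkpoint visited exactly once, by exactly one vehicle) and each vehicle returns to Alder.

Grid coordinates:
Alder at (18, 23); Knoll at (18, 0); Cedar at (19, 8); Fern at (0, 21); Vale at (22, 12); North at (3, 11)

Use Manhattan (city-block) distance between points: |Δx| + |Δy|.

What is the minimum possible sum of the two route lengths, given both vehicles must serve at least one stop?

114 — the smallest possible combined total.

Check every non-empty split of the stops between the two vehicles; for each half take its own optimal tour:
  {Knoll} + {Cedar, Fern, Vale, North}: 46 + 74 = 120
  {Cedar} + {Knoll, Fern, Vale, North}: 32 + 90 = 122
  {Knoll, Cedar} + {Fern, Vale, North}: 48 + 68 = 116
  {Fern} + {Knoll, Cedar, Vale, North}: 40 + 84 = 124
  {Knoll, Fern} + {Cedar, Vale, North}: 82 + 68 = 150
  {Cedar, Fern} + {Knoll, Vale, North}: 68 + 84 = 152
  … (15 splits in total)
  {Vale} + {Knoll, Cedar, Fern, North}: 30 + 84 = 114  ← best
Best: vehicle 1 Alder → Vale → Alder = 30; vehicle 2 Alder → Knoll → Cedar → North → Fern → Alder = 84; combined 114.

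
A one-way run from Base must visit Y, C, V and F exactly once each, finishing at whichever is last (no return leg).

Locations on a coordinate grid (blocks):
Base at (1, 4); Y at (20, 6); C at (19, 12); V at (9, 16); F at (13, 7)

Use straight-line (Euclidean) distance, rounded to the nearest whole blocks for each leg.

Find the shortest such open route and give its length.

Shortest open route: 36 blocks.

There are 4! = 24 possible orderings.
Base→Y→C→V→F: 19+6+11+10 = 46
Base→Y→C→F→V: 19+6+8+10 = 43
Base→Y→V→C→F: 19+15+11+8 = 53
Base→Y→V→F→C: 19+15+10+8 = 52
Base→Y→F→C→V: 19+7+8+11 = 45
Base→Y→F→V→C: 19+7+10+11 = 47
Base→C→Y→V→F: 20+6+15+10 = 51
Base→C→Y→F→V: 20+6+7+10 = 43
Base→C→V→Y→F: 20+11+15+7 = 53
Base→C→V→F→Y: 20+11+10+7 = 48
Base→C→F→Y→V: 20+8+7+15 = 50
Base→C→F→V→Y: 20+8+10+15 = 53
Base→V→Y→C→F: 14+15+6+8 = 43
Base→V→Y→F→C: 14+15+7+8 = 44
… (10 more)
Base→F→Y→C→V: 12+7+6+11 = 36  ← best
The minimum is 36.
One shortest path: Base → F → Y → C → V.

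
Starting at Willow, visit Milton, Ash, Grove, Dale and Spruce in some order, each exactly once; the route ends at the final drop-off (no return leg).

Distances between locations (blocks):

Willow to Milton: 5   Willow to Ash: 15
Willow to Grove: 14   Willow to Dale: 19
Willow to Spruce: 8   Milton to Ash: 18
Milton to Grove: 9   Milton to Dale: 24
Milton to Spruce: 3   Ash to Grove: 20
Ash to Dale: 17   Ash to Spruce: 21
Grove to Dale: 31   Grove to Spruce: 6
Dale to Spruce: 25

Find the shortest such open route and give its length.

Minimum one-way distance = 51 blocks.

There are 5! = 120 possible orderings.
Willow → Milton → Ash → Grove → Dale → Spruce: 5+18+20+31+25 = 99
Willow → Milton → Ash → Grove → Spruce → Dale: 5+18+20+6+25 = 74
Willow → Milton → Ash → Dale → Grove → Spruce: 5+18+17+31+6 = 77
Willow → Milton → Ash → Dale → Spruce → Grove: 5+18+17+25+6 = 71
Willow → Milton → Ash → Spruce → Grove → Dale: 5+18+21+6+31 = 81
Willow → Milton → Ash → Spruce → Dale → Grove: 5+18+21+25+31 = 100
Willow → Milton → Grove → Ash → Dale → Spruce: 5+9+20+17+25 = 76
Willow → Milton → Grove → Ash → Spruce → Dale: 5+9+20+21+25 = 80
Willow → Milton → Grove → Dale → Ash → Spruce: 5+9+31+17+21 = 83
Willow → Milton → Grove → Dale → Spruce → Ash: 5+9+31+25+21 = 91
Willow → Milton → Grove → Spruce → Ash → Dale: 5+9+6+21+17 = 58
Willow → Milton → Grove → Spruce → Dale → Ash: 5+9+6+25+17 = 62
Willow → Milton → Dale → Ash → Grove → Spruce: 5+24+17+20+6 = 72
Willow → Milton → Dale → Ash → Spruce → Grove: 5+24+17+21+6 = 73
… (106 more)
Willow → Milton → Spruce → Grove → Ash → Dale: 5+3+6+20+17 = 51  ← best
The minimum is 51.
One shortest path: Willow → Milton → Spruce → Grove → Ash → Dale.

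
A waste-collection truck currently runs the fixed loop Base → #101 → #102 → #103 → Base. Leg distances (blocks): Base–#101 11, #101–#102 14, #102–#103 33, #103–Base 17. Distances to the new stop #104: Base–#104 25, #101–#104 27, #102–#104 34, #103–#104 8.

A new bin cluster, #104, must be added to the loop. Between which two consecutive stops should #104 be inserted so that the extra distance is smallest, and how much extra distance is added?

Insertion cost between consecutive stops i–j is d(i,#104) + d(#104,j) − d(i,j):
  between Base and #101: 25 + 27 − 11 = 41
  between #101 and #102: 27 + 34 − 14 = 47
  between #102 and #103: 34 + 8 − 33 = 9
  between #103 and Base: 8 + 25 − 17 = 16
Cheapest insertion is between #102 and #103, adding 9.
New total = 75 + 9 = 84.

Minimum extra distance: 9 blocks, inserting #104 between #102 and #103.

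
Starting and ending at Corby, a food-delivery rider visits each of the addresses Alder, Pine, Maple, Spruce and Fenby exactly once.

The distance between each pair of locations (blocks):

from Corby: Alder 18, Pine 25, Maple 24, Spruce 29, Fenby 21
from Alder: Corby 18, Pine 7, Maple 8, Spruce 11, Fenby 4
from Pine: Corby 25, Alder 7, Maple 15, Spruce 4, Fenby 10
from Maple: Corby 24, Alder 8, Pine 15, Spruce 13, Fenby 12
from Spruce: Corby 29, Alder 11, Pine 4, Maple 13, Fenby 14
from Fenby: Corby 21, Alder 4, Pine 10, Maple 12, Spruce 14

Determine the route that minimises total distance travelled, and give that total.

Shortest round trip = 73 blocks.

Corby-Alder-Pine-Maple-Spruce-Fenby-Corby: 18+7+15+13+14+21 = 88
Corby-Alder-Pine-Maple-Fenby-Spruce-Corby: 18+7+15+12+14+29 = 95
Corby-Alder-Pine-Spruce-Maple-Fenby-Corby: 18+7+4+13+12+21 = 75
Corby-Alder-Pine-Spruce-Fenby-Maple-Corby: 18+7+4+14+12+24 = 79
Corby-Alder-Pine-Fenby-Maple-Spruce-Corby: 18+7+10+12+13+29 = 89
Corby-Alder-Pine-Fenby-Spruce-Maple-Corby: 18+7+10+14+13+24 = 86
Corby-Alder-Maple-Pine-Spruce-Fenby-Corby: 18+8+15+4+14+21 = 80
Corby-Alder-Maple-Pine-Fenby-Spruce-Corby: 18+8+15+10+14+29 = 94
Corby-Alder-Maple-Spruce-Pine-Fenby-Corby: 18+8+13+4+10+21 = 74
Corby-Alder-Maple-Spruce-Fenby-Pine-Corby: 18+8+13+14+10+25 = 88
Corby-Alder-Maple-Fenby-Pine-Spruce-Corby: 18+8+12+10+4+29 = 81
Corby-Alder-Maple-Fenby-Spruce-Pine-Corby: 18+8+12+14+4+25 = 81
Corby-Alder-Spruce-Pine-Maple-Fenby-Corby: 18+11+4+15+12+21 = 81
Corby-Alder-Spruce-Pine-Fenby-Maple-Corby: 18+11+4+10+12+24 = 79
… (46 more)
Corby-Alder-Fenby-Pine-Spruce-Maple-Corby: 18+4+10+4+13+24 = 73  ← best
The minimum is 73.
One optimal route: Corby → Alder → Fenby → Pine → Spruce → Maple → Corby (or its reverse).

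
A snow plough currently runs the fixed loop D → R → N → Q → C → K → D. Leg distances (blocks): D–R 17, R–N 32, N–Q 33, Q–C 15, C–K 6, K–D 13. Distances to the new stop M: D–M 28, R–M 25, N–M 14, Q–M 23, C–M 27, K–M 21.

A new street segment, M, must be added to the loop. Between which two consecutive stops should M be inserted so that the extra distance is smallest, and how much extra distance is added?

Adding 4 blocks by placing M on the N–Q leg.

Insertion cost between consecutive stops i–j is d(i,M) + d(M,j) − d(i,j):
  between D and R: 28 + 25 − 17 = 36
  between R and N: 25 + 14 − 32 = 7
  between N and Q: 14 + 23 − 33 = 4
  between Q and C: 23 + 27 − 15 = 35
  between C and K: 27 + 21 − 6 = 42
  between K and D: 21 + 28 − 13 = 36
Cheapest insertion is between N and Q, adding 4.
New total = 116 + 4 = 120.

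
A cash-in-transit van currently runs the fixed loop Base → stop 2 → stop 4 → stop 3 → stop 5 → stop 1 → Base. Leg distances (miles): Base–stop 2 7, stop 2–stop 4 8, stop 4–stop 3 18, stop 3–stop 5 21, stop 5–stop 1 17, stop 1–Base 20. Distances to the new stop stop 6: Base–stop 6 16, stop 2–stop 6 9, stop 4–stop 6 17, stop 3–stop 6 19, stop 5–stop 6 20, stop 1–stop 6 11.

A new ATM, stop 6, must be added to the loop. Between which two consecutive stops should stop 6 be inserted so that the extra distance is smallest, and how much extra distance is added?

Minimum extra distance: 7 miles, inserting stop 6 between stop 1 and Base.

Insertion cost between consecutive stops i–j is d(i,stop 6) + d(stop 6,j) − d(i,j):
  between Base and stop 2: 16 + 9 − 7 = 18
  between stop 2 and stop 4: 9 + 17 − 8 = 18
  between stop 4 and stop 3: 17 + 19 − 18 = 18
  between stop 3 and stop 5: 19 + 20 − 21 = 18
  between stop 5 and stop 1: 20 + 11 − 17 = 14
  between stop 1 and Base: 11 + 16 − 20 = 7
Cheapest insertion is between stop 1 and Base, adding 7.
New total = 91 + 7 = 98.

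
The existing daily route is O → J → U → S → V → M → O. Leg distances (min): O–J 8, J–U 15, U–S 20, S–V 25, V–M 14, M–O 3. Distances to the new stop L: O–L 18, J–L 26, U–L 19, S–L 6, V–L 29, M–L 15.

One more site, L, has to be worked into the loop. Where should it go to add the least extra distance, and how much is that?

+5 min — insert L between U and S.

Insertion cost between consecutive stops i–j is d(i,L) + d(L,j) − d(i,j):
  between O and J: 18 + 26 − 8 = 36
  between J and U: 26 + 19 − 15 = 30
  between U and S: 19 + 6 − 20 = 5
  between S and V: 6 + 29 − 25 = 10
  between V and M: 29 + 15 − 14 = 30
  between M and O: 15 + 18 − 3 = 30
Cheapest insertion is between U and S, adding 5.
New total = 85 + 5 = 90.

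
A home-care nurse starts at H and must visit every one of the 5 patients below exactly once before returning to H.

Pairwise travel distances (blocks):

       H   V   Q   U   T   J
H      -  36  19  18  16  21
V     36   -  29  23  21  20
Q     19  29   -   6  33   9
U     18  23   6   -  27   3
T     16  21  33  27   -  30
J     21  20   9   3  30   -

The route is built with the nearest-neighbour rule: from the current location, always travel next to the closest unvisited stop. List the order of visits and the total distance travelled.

At H the remaining stops are T 16, U 18, Q 19, J 21, V 36; go to T.
At T the remaining stops are V 21, U 27, J 30, Q 33; go to V.
At V the remaining stops are J 20, U 23, Q 29; go to J.
At J the remaining stops are U 3, Q 9; go to U.
At U the remaining stops are Q 6; go to Q.
Return Q→H: 19.
Total = 16 + 21 + 20 + 3 + 6 + 19 = 85.

Total distance 85 blocks via the nearest-neighbour route H → T → V → J → U → Q → H.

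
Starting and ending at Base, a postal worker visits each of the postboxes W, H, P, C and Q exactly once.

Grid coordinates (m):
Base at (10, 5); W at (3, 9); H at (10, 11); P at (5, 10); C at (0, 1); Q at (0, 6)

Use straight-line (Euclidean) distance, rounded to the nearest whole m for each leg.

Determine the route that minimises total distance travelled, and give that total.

33 m — the shortest possible round trip.

Base→W→H→P→C→Q→Base: 8+7+5+10+5+10 = 45
Base→W→H→P→Q→C→Base: 8+7+5+6+5+11 = 42
Base→W→H→C→P→Q→Base: 8+7+14+10+6+10 = 55
Base→W→H→C→Q→P→Base: 8+7+14+5+6+7 = 47
Base→W→H→Q→P→C→Base: 8+7+11+6+10+11 = 53
Base→W→H→Q→C→P→Base: 8+7+11+5+10+7 = 48
Base→W→P→H→C→Q→Base: 8+2+5+14+5+10 = 44
Base→W→P→H→Q→C→Base: 8+2+5+11+5+11 = 42
Base→W→P→C→H→Q→Base: 8+2+10+14+11+10 = 55
Base→W→P→C→Q→H→Base: 8+2+10+5+11+6 = 42
Base→W→P→Q→H→C→Base: 8+2+6+11+14+11 = 52
Base→W→P→Q→C→H→Base: 8+2+6+5+14+6 = 41
Base→W→C→H→P→Q→Base: 8+9+14+5+6+10 = 52
Base→W→C→H→Q→P→Base: 8+9+14+11+6+7 = 55
… (46 more)
Base→H→P→W→Q→C→Base: 6+5+2+4+5+11 = 33  ← best
The minimum is 33.
One optimal route: Base → H → P → W → Q → C → Base (or its reverse).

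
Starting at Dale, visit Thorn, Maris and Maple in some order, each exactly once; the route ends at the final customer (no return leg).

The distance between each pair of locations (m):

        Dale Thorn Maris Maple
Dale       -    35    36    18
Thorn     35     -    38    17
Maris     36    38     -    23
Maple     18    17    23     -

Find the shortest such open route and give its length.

73 m — the minimum one-way total.

There are 3! = 6 possible orderings.
Dale → Thorn → Maris → Maple: 35+38+23 = 96
Dale → Thorn → Maple → Maris: 35+17+23 = 75
Dale → Maris → Thorn → Maple: 36+38+17 = 91
Dale → Maris → Maple → Thorn: 36+23+17 = 76
Dale → Maple → Thorn → Maris: 18+17+38 = 73
Dale → Maple → Maris → Thorn: 18+23+38 = 79
The minimum is 73.
One shortest path: Dale → Maple → Thorn → Maris.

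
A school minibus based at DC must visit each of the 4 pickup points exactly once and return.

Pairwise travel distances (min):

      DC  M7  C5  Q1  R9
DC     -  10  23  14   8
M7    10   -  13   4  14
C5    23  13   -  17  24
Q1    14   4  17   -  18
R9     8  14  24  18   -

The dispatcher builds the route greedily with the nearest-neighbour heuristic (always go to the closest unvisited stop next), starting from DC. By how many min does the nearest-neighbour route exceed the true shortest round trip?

3 min longer than the optimal tour.

From DC: R9=8, M7=10, Q1=14, C5=23 → choose R9 (8).
From R9: M7=14, Q1=18, C5=24 → choose M7 (14).
From M7: Q1=4, C5=13 → choose Q1 (4).
From Q1: C5=17 → choose C5 (17).
NN route DC → R9 → M7 → Q1 → C5 → DC costs 66.
Optimal: DC → M7 → Q1 → C5 → R9 → DC costs 63 (by enumerating all 12 distinct tours).
Excess = 66 − 63 = 3.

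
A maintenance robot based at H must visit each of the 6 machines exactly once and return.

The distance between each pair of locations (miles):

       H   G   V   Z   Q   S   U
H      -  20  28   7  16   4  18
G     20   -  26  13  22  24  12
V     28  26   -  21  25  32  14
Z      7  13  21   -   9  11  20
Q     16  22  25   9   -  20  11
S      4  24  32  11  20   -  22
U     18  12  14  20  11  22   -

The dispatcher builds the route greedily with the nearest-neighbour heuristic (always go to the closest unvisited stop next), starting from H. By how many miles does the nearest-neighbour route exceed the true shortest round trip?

H: S=4, Z=7, Q=16, U=18, G=20, V=28 ⇒ S
S: Z=11, Q=20, U=22, G=24, V=32 ⇒ Z
Z: Q=9, G=13, U=20, V=21 ⇒ Q
Q: U=11, G=22, V=25 ⇒ U
U: G=12, V=14 ⇒ G
G: V=26 ⇒ V
NN route H → S → Z → Q → U → G → V → H costs 101.
Optimal: H → G → V → U → Q → Z → S → H costs 95 (by enumerating all 360 distinct tours).
Excess = 101 − 95 = 6.

6 miles longer than the optimal tour.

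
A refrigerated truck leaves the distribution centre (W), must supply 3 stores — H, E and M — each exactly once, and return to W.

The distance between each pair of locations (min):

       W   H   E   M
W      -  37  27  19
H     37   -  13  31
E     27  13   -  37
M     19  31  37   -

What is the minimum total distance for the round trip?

Minimum total distance: 90 min.

There are 3 distinct closed tours to check (reversals are equivalent).
W-H-E-M-W: 37+13+37+19 = 106
W-H-M-E-W: 37+31+37+27 = 132
W-E-H-M-W: 27+13+31+19 = 90
The minimum is 90.
One optimal route: W → E → H → M → W (or its reverse).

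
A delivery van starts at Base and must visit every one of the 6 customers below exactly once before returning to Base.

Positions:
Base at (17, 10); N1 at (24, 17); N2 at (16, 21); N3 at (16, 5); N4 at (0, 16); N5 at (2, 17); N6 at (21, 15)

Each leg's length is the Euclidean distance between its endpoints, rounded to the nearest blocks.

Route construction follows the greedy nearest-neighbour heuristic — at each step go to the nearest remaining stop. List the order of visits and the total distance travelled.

64 blocks along Base → N3 → N6 → N1 → N2 → N5 → N4 → Base.

At Base the remaining stops are N3 5, N6 6, N1 10, N2 11, N5 17, N4 18; go to N3.
At N3 the remaining stops are N6 11, N1 14, N2 16, N5 18, N4 19; go to N6.
At N6 the remaining stops are N1 4, N2 8, N5 19, N4 21; go to N1.
At N1 the remaining stops are N2 9, N5 22, N4 24; go to N2.
At N2 the remaining stops are N5 15, N4 17; go to N5.
At N5 the remaining stops are N4 2; go to N4.
Return N4→Base: 18.
Total = 5 + 11 + 4 + 9 + 15 + 2 + 18 = 64.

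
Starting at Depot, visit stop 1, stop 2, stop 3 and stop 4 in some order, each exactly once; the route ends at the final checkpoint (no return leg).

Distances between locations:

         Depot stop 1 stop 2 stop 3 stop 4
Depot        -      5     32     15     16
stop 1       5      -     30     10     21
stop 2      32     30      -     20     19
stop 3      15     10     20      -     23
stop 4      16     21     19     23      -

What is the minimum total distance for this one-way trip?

There are 4! = 24 possible orderings.
Depot → stop 1 → stop 2 → stop 3 → stop 4: 5+30+20+23 = 78
Depot → stop 1 → stop 2 → stop 4 → stop 3: 5+30+19+23 = 77
Depot → stop 1 → stop 3 → stop 2 → stop 4: 5+10+20+19 = 54
Depot → stop 1 → stop 3 → stop 4 → stop 2: 5+10+23+19 = 57
Depot → stop 1 → stop 4 → stop 2 → stop 3: 5+21+19+20 = 65
Depot → stop 1 → stop 4 → stop 3 → stop 2: 5+21+23+20 = 69
Depot → stop 2 → stop 1 → stop 3 → stop 4: 32+30+10+23 = 95
Depot → stop 2 → stop 1 → stop 4 → stop 3: 32+30+21+23 = 106
Depot → stop 2 → stop 3 → stop 1 → stop 4: 32+20+10+21 = 83
Depot → stop 2 → stop 3 → stop 4 → stop 1: 32+20+23+21 = 96
Depot → stop 2 → stop 4 → stop 1 → stop 3: 32+19+21+10 = 82
Depot → stop 2 → stop 4 → stop 3 → stop 1: 32+19+23+10 = 84
Depot → stop 3 → stop 1 → stop 2 → stop 4: 15+10+30+19 = 74
Depot → stop 3 → stop 1 → stop 4 → stop 2: 15+10+21+19 = 65
… (10 more)
The minimum is 54.
One shortest path: Depot → stop 1 → stop 3 → stop 2 → stop 4.

Minimum one-way distance = 54.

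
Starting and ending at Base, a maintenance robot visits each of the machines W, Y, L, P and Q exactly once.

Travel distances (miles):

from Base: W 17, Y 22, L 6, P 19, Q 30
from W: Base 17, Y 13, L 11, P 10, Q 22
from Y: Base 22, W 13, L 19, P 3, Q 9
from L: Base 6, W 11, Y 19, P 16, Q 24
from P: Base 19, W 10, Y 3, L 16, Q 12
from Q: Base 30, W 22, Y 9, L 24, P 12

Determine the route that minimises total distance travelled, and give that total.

69 miles — the shortest possible round trip.

With 5 stops there are 5!/2 = 60 distinct round trips (a route and its reverse cost the same).
Base→W→Y→L→P→Q→Base: 17+13+19+16+12+30 = 107
Base→W→Y→L→Q→P→Base: 17+13+19+24+12+19 = 104
Base→W→Y→P→L→Q→Base: 17+13+3+16+24+30 = 103
Base→W→Y→P→Q→L→Base: 17+13+3+12+24+6 = 75
Base→W→Y→Q→L→P→Base: 17+13+9+24+16+19 = 98
Base→W→Y→Q→P→L→Base: 17+13+9+12+16+6 = 73
Base→W→L→Y→P→Q→Base: 17+11+19+3+12+30 = 92
Base→W→L→Y→Q→P→Base: 17+11+19+9+12+19 = 87
Base→W→L→P→Y→Q→Base: 17+11+16+3+9+30 = 86
Base→W→L→P→Q→Y→Base: 17+11+16+12+9+22 = 87
Base→W→L→Q→Y→P→Base: 17+11+24+9+3+19 = 83
Base→W→L→Q→P→Y→Base: 17+11+24+12+3+22 = 89
Base→W→P→Y→L→Q→Base: 17+10+3+19+24+30 = 103
Base→W→P→Y→Q→L→Base: 17+10+3+9+24+6 = 69
… (46 more)
The minimum is 69.
One optimal route: Base → W → P → Y → Q → L → Base (or its reverse).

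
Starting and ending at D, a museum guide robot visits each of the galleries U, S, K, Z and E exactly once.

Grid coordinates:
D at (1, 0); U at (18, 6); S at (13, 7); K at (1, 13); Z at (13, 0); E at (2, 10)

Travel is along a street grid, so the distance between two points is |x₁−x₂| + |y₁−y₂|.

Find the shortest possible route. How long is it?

With 5 stops there are 5!/2 = 60 distinct round trips (a route and its reverse cost the same).
D-U-S-K-Z-E-D: 23+6+18+25+21+11 = 104
D-U-S-K-E-Z-D: 23+6+18+4+21+12 = 84
D-U-S-Z-K-E-D: 23+6+7+25+4+11 = 76
D-U-S-Z-E-K-D: 23+6+7+21+4+13 = 74
D-U-S-E-K-Z-D: 23+6+14+4+25+12 = 84
D-U-S-E-Z-K-D: 23+6+14+21+25+13 = 102
D-U-K-S-Z-E-D: 23+24+18+7+21+11 = 104
D-U-K-S-E-Z-D: 23+24+18+14+21+12 = 112
D-U-K-Z-S-E-D: 23+24+25+7+14+11 = 104
D-U-K-Z-E-S-D: 23+24+25+21+14+19 = 126
D-U-K-E-S-Z-D: 23+24+4+14+7+12 = 84
D-U-K-E-Z-S-D: 23+24+4+21+7+19 = 98
D-U-Z-S-K-E-D: 23+11+7+18+4+11 = 74
D-U-Z-S-E-K-D: 23+11+7+14+4+13 = 72
… (46 more)
D-K-E-S-U-Z-D: 13+4+14+6+11+12 = 60  ← best
The minimum is 60.
One optimal route: D → K → E → S → U → Z → D (or its reverse).

Shortest round trip = 60.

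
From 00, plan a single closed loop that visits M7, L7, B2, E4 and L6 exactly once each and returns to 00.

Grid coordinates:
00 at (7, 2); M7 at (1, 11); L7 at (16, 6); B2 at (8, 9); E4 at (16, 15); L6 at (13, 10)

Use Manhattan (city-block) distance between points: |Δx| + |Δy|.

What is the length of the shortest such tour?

00 → M7 → L7 → B2 → E4 → L6 → 00: 15+20+11+14+8+14 = 82
00 → M7 → L7 → B2 → L6 → E4 → 00: 15+20+11+6+8+22 = 82
00 → M7 → L7 → E4 → B2 → L6 → 00: 15+20+9+14+6+14 = 78
00 → M7 → L7 → E4 → L6 → B2 → 00: 15+20+9+8+6+8 = 66
00 → M7 → L7 → L6 → B2 → E4 → 00: 15+20+7+6+14+22 = 84
00 → M7 → L7 → L6 → E4 → B2 → 00: 15+20+7+8+14+8 = 72
00 → M7 → B2 → L7 → E4 → L6 → 00: 15+9+11+9+8+14 = 66
00 → M7 → B2 → L7 → L6 → E4 → 00: 15+9+11+7+8+22 = 72
00 → M7 → B2 → E4 → L7 → L6 → 00: 15+9+14+9+7+14 = 68
00 → M7 → B2 → E4 → L6 → L7 → 00: 15+9+14+8+7+13 = 66
00 → M7 → B2 → L6 → L7 → E4 → 00: 15+9+6+7+9+22 = 68
00 → M7 → B2 → L6 → E4 → L7 → 00: 15+9+6+8+9+13 = 60
00 → M7 → E4 → L7 → B2 → L6 → 00: 15+19+9+11+6+14 = 74
00 → M7 → E4 → L7 → L6 → B2 → 00: 15+19+9+7+6+8 = 64
… (46 more)
The minimum is 60.
One optimal route: 00 → M7 → B2 → L6 → E4 → L7 → 00 (or its reverse).

60 — the shortest possible round trip.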